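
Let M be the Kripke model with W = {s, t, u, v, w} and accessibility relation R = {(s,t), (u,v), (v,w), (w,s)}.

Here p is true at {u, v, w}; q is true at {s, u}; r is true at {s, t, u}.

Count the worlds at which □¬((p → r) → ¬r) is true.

s: successors {t}; ¬((p → r) → ¬r) there: t:T. ✓
t: no successors, so □¬((p → r) → ¬r) holds vacuously. ✓
u: successors {v}; ¬((p → r) → ¬r) there: v:F. ✗
v: successors {w}; ¬((p → r) → ¬r) there: w:F. ✗
w: successors {s}; ¬((p → r) → ¬r) there: s:T. ✓
Satisfying worlds: {s, t, w}.

3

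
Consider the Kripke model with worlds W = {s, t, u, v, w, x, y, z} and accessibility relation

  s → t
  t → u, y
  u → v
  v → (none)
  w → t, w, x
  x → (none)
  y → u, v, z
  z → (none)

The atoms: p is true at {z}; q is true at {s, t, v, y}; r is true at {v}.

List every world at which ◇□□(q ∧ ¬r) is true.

{t, u, w, y}

s: successors {t}; □□(q ∧ ¬r) there: t:F. ✗
t: successors {u, y}; □□(q ∧ ¬r) there: u:T, y:F. ✓
u: successors {v}; □□(q ∧ ¬r) there: v:T. ✓
v: no successors, so ◇□□(q ∧ ¬r) fails. ✗
w: successors {t, w, x}; □□(q ∧ ¬r) there: t:F, w:F, x:T. ✓
x: no successors, so ◇□□(q ∧ ¬r) fails. ✗
y: successors {u, v, z}; □□(q ∧ ¬r) there: u:T, v:T, z:T. ✓
z: no successors, so ◇□□(q ∧ ¬r) fails. ✗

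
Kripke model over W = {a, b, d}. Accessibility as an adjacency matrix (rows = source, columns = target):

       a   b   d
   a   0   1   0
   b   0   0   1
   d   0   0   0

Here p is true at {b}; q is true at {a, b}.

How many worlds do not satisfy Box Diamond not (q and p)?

a: successors {b}; Diamond not (q and p) there: b:T. ✓
b: successors {d}; Diamond not (q and p) there: d:F. ✗
d: no successors, so Box Diamond not (q and p) holds vacuously. ✓
Satisfying worlds: {a, d}.
So Box Diamond not (q and p) fails at the other 1 world.

1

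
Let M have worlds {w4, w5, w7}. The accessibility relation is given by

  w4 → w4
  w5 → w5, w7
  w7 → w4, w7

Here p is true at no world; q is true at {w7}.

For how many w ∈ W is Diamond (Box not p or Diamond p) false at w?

w4: successors {w4}; Box not p or Diamond p there: w4:T. ✓
w5: successors {w5, w7}; Box not p or Diamond p there: w5:T, w7:T. ✓
w7: successors {w4, w7}; Box not p or Diamond p there: w4:T, w7:T. ✓
Satisfying worlds: {w4, w5, w7}.
So Diamond (Box not p or Diamond p) fails at the other 0 worlds.

0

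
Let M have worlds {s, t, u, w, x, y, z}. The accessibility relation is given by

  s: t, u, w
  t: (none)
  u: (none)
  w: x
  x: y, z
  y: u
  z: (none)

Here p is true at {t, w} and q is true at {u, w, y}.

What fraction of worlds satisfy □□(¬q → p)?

5/7

s: successors {t, u, w}; □(¬q → p) there: t:T, u:T, w:F. ✗
t: no successors, so □□(¬q → p) holds vacuously. ✓
u: no successors, so □□(¬q → p) holds vacuously. ✓
w: successors {x}; □(¬q → p) there: x:F. ✗
x: successors {y, z}; □(¬q → p) there: y:T, z:T. ✓
y: successors {u}; □(¬q → p) there: u:T. ✓
z: no successors, so □□(¬q → p) holds vacuously. ✓
That's 5 of 7 worlds, so 5/7.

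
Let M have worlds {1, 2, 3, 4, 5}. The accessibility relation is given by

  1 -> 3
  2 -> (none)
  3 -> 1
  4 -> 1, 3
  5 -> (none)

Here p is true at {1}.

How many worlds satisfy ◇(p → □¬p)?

3

1: successors {3}; p → □¬p there: 3:T. ✓
2: no successors, so ◇(p → □¬p) fails. ✗
3: successors {1}; p → □¬p there: 1:T. ✓
4: successors {1, 3}; p → □¬p there: 1:T, 3:T. ✓
5: no successors, so ◇(p → □¬p) fails. ✗
Satisfying worlds: {1, 3, 4}.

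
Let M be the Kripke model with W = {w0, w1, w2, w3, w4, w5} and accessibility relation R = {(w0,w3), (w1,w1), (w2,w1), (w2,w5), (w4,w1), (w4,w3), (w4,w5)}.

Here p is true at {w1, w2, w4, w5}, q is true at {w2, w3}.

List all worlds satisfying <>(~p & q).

w0: successors {w3}; ~p & q there: w3:T. ✓
w1: successors {w1}; ~p & q there: w1:F. ✗
w2: successors {w1, w5}; ~p & q there: w1:F, w5:F. ✗
w3: no successors, so <>(~p & q) fails. ✗
w4: successors {w1, w3, w5}; ~p & q there: w1:F, w3:T, w5:F. ✓
w5: no successors, so <>(~p & q) fails. ✗

{w0, w4}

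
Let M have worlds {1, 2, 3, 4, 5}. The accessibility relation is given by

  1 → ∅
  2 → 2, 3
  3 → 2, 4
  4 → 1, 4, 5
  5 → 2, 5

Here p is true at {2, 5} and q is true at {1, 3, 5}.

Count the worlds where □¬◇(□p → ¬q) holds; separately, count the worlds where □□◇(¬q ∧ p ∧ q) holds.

For □¬◇(□p → ¬q):
1: no successors, so □¬◇(□p → ¬q) holds vacuously. ✓
2: successors {2, 3}; ¬◇(□p → ¬q) there: 2:F, 3:F. ✗
3: successors {2, 4}; ¬◇(□p → ¬q) there: 2:F, 4:F. ✗
4: successors {1, 4, 5}; ¬◇(□p → ¬q) there: 1:T, 4:F, 5:F. ✗
5: successors {2, 5}; ¬◇(□p → ¬q) there: 2:F, 5:F. ✗
— 1 world.
For □□◇(¬q ∧ p ∧ q):
1: no successors, so □□◇(¬q ∧ p ∧ q) holds vacuously. ✓
2: successors {2, 3}; □◇(¬q ∧ p ∧ q) there: 2:F, 3:F. ✗
3: successors {2, 4}; □◇(¬q ∧ p ∧ q) there: 2:F, 4:F. ✗
4: successors {1, 4, 5}; □◇(¬q ∧ p ∧ q) there: 1:T, 4:F, 5:F. ✗
5: successors {2, 5}; □◇(¬q ∧ p ∧ q) there: 2:F, 5:F. ✗
— 1 world.

1 and 1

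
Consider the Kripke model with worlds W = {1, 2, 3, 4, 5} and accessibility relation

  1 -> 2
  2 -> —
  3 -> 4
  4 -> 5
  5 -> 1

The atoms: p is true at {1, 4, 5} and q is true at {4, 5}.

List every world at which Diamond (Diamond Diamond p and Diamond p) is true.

{3}

1: successors {2}; Diamond Diamond p and Diamond p there: 2:F. ✗
2: no successors, so Diamond (Diamond Diamond p and Diamond p) fails. ✗
3: successors {4}; Diamond Diamond p and Diamond p there: 4:T. ✓
4: successors {5}; Diamond Diamond p and Diamond p there: 5:F. ✗
5: successors {1}; Diamond Diamond p and Diamond p there: 1:F. ✗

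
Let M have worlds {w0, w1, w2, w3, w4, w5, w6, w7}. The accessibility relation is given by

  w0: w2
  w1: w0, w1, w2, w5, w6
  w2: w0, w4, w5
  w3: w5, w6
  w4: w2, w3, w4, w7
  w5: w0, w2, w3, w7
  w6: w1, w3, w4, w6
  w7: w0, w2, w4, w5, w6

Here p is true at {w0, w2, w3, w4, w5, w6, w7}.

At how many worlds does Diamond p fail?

w0: successors {w2}; p there: w2:T. ✓
w1: successors {w0, w1, w2, w5, w6}; p there: w0:T, w1:F, w2:T, w5:T, w6:T. ✓
w2: successors {w0, w4, w5}; p there: w0:T, w4:T, w5:T. ✓
w3: successors {w5, w6}; p there: w5:T, w6:T. ✓
w4: successors {w2, w3, w4, w7}; p there: w2:T, w3:T, w4:T, w7:T. ✓
w5: successors {w0, w2, w3, w7}; p there: w0:T, w2:T, w3:T, w7:T. ✓
w6: successors {w1, w3, w4, w6}; p there: w1:F, w3:T, w4:T, w6:T. ✓
w7: successors {w0, w2, w4, w5, w6}; p there: w0:T, w2:T, w4:T, w5:T, w6:T. ✓
Satisfying worlds: {w0, w1, w2, w3, w4, w5, w6, w7}.
So Diamond p fails at the other 0 worlds.

0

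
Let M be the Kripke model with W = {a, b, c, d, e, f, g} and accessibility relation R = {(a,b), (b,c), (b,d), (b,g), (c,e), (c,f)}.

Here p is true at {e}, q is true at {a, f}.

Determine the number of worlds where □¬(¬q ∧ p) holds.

a: successors {b}; ¬(¬q ∧ p) there: b:T. ✓
b: successors {c, d, g}; ¬(¬q ∧ p) there: c:T, d:T, g:T. ✓
c: successors {e, f}; ¬(¬q ∧ p) there: e:F, f:T. ✗
d: no successors, so □¬(¬q ∧ p) holds vacuously. ✓
e: no successors, so □¬(¬q ∧ p) holds vacuously. ✓
f: no successors, so □¬(¬q ∧ p) holds vacuously. ✓
g: no successors, so □¬(¬q ∧ p) holds vacuously. ✓
Satisfying worlds: {a, b, d, e, f, g}.

6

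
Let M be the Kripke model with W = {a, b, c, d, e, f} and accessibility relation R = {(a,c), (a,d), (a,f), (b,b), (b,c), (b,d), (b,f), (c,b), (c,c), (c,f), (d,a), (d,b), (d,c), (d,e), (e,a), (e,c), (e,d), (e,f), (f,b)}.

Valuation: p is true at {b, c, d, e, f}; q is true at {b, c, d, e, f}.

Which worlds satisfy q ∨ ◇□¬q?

a: q is F, ◇□¬q is F. ✗
b: q is T, ◇□¬q is F. ✓
c: q is T, ◇□¬q is F. ✓
d: q is T, ◇□¬q is F. ✓
e: q is T, ◇□¬q is F. ✓
f: q is T, ◇□¬q is F. ✓

{b, c, d, e, f}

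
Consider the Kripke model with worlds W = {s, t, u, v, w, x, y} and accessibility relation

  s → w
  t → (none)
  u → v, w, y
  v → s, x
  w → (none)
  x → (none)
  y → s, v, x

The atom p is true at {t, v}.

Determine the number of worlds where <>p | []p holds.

s: <>p is F, []p is F. ✗
t: <>p is F, []p is T. ✓
u: <>p is T, []p is F. ✓
v: <>p is F, []p is F. ✗
w: <>p is F, []p is T. ✓
x: <>p is F, []p is T. ✓
y: <>p is T, []p is F. ✓
Satisfying worlds: {t, u, w, x, y}.

5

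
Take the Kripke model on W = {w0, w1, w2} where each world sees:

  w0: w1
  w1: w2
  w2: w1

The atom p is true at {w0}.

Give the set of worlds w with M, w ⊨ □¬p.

{w0, w1, w2}

w0: successors {w1}; ¬p there: w1:T. ✓
w1: successors {w2}; ¬p there: w2:T. ✓
w2: successors {w1}; ¬p there: w1:T. ✓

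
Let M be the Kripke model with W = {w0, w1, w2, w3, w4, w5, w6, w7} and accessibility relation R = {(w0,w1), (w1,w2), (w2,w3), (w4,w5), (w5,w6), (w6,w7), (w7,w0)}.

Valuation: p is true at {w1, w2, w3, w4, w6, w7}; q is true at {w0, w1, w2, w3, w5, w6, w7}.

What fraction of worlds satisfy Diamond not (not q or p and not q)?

w0: successors {w1}; not (not q or p and not q) there: w1:T. ✓
w1: successors {w2}; not (not q or p and not q) there: w2:T. ✓
w2: successors {w3}; not (not q or p and not q) there: w3:T. ✓
w3: no successors, so Diamond not (not q or p and not q) fails. ✗
w4: successors {w5}; not (not q or p and not q) there: w5:T. ✓
w5: successors {w6}; not (not q or p and not q) there: w6:T. ✓
w6: successors {w7}; not (not q or p and not q) there: w7:T. ✓
w7: successors {w0}; not (not q or p and not q) there: w0:T. ✓
That's 7 of 8 worlds, so 7/8.

7/8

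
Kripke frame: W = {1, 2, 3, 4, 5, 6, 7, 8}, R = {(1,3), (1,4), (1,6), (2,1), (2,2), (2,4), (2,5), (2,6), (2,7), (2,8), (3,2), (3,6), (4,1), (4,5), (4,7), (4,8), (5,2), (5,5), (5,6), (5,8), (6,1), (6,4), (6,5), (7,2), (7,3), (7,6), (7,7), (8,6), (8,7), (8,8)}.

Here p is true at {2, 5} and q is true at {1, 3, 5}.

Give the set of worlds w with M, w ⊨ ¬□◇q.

1: □◇q is F. ✓
2: □◇q is F. ✓
3: □◇q is T. ✗
4: □◇q is F. ✓
5: □◇q is F. ✓
6: □◇q is T. ✗
7: □◇q is F. ✓
8: □◇q is F. ✓

{1, 2, 4, 5, 7, 8}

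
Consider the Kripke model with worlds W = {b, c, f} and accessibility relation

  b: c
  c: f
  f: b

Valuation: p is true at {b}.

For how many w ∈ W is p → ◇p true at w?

2

b: p is T, ◇p is F. ✗
c: p is F, ◇p is F. ✓
f: p is F, ◇p is T. ✓
Satisfying worlds: {c, f}.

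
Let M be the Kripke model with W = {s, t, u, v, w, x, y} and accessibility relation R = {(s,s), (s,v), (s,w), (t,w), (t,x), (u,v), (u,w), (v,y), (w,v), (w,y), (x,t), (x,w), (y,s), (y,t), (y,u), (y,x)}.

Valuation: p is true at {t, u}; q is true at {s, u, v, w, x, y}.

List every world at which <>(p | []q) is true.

{s, t, u, w, x, y}

s: successors {s, v, w}; p | []q there: s:T, v:T, w:T. ✓
t: successors {w, x}; p | []q there: w:T, x:F. ✓
u: successors {v, w}; p | []q there: v:T, w:T. ✓
v: successors {y}; p | []q there: y:F. ✗
w: successors {v, y}; p | []q there: v:T, y:F. ✓
x: successors {t, w}; p | []q there: t:T, w:T. ✓
y: successors {s, t, u, x}; p | []q there: s:T, t:T, u:T, x:F. ✓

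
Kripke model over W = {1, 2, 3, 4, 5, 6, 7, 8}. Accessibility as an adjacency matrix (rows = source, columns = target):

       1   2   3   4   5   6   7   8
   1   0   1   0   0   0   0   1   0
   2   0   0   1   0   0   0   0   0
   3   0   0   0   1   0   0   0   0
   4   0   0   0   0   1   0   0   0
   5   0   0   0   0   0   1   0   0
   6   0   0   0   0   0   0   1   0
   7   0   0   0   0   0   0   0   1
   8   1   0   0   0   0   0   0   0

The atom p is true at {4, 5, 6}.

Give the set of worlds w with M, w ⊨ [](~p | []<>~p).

1: successors {2, 7}; ~p | []<>~p there: 2:T, 7:T. ✓
2: successors {3}; ~p | []<>~p there: 3:T. ✓
3: successors {4}; ~p | []<>~p there: 4:F. ✗
4: successors {5}; ~p | []<>~p there: 5:T. ✓
5: successors {6}; ~p | []<>~p there: 6:T. ✓
6: successors {7}; ~p | []<>~p there: 7:T. ✓
7: successors {8}; ~p | []<>~p there: 8:T. ✓
8: successors {1}; ~p | []<>~p there: 1:T. ✓

{1, 2, 4, 5, 6, 7, 8}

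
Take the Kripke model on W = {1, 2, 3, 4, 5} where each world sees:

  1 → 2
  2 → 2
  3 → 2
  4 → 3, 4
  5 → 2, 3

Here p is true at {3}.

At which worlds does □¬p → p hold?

{3, 4, 5}

1: □¬p is T, p is F. ✗
2: □¬p is T, p is F. ✗
3: □¬p is T, p is T. ✓
4: □¬p is F, p is F. ✓
5: □¬p is F, p is F. ✓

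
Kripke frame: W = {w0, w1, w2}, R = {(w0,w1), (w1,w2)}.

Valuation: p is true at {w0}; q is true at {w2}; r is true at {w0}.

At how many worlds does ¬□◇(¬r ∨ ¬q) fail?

2

w0: □◇(¬r ∨ ¬q) is T. ✗
w1: □◇(¬r ∨ ¬q) is F. ✓
w2: □◇(¬r ∨ ¬q) is T. ✗
Satisfying worlds: {w1}.
So ¬□◇(¬r ∨ ¬q) fails at the other 2 worlds.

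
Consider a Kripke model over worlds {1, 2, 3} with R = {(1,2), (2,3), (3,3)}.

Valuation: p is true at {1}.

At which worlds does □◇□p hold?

1: successors {2}; ◇□p there: 2:F. ✗
2: successors {3}; ◇□p there: 3:F. ✗
3: successors {3}; ◇□p there: 3:F. ✗

∅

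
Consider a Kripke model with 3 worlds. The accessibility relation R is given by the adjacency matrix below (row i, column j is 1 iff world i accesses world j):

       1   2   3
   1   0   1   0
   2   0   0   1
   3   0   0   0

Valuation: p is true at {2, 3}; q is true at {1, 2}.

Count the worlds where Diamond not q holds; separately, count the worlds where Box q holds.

1 and 2

For Diamond not q:
1: successors {2}; not q there: 2:F. ✗
2: successors {3}; not q there: 3:T. ✓
3: no successors, so Diamond not q fails. ✗
— 1 world.
For Box q:
1: successors {2}; q there: 2:T. ✓
2: successors {3}; q there: 3:F. ✗
3: no successors, so Box q holds vacuously. ✓
— 2 worlds.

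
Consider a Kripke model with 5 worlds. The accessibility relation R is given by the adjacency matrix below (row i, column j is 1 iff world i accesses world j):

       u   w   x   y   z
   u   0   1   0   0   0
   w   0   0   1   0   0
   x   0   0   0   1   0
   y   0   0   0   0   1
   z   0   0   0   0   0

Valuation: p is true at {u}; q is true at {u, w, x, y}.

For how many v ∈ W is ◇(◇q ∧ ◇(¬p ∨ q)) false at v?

u: successors {w}; ◇q ∧ ◇(¬p ∨ q) there: w:T. ✓
w: successors {x}; ◇q ∧ ◇(¬p ∨ q) there: x:T. ✓
x: successors {y}; ◇q ∧ ◇(¬p ∨ q) there: y:F. ✗
y: successors {z}; ◇q ∧ ◇(¬p ∨ q) there: z:F. ✗
z: no successors, so ◇(◇q ∧ ◇(¬p ∨ q)) fails. ✗
Satisfying worlds: {u, w}.
So ◇(◇q ∧ ◇(¬p ∨ q)) fails at the other 3 worlds.

3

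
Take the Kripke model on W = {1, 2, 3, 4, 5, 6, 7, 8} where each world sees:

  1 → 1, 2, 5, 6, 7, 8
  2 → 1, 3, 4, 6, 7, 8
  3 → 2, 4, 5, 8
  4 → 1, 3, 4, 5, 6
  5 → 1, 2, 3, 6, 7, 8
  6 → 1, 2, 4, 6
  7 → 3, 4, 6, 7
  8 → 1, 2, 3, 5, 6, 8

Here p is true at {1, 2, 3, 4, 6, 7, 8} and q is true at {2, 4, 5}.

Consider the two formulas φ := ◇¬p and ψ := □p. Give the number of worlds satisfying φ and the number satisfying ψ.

For ◇¬p:
1: successors {1, 2, 5, 6, 7, 8}; ¬p there: 1:F, 2:F, 5:T, 6:F, 7:F, 8:F. ✓
2: successors {1, 3, 4, 6, 7, 8}; ¬p there: 1:F, 3:F, 4:F, 6:F, 7:F, 8:F. ✗
3: successors {2, 4, 5, 8}; ¬p there: 2:F, 4:F, 5:T, 8:F. ✓
4: successors {1, 3, 4, 5, 6}; ¬p there: 1:F, 3:F, 4:F, 5:T, 6:F. ✓
5: successors {1, 2, 3, 6, 7, 8}; ¬p there: 1:F, 2:F, 3:F, 6:F, 7:F, 8:F. ✗
6: successors {1, 2, 4, 6}; ¬p there: 1:F, 2:F, 4:F, 6:F. ✗
7: successors {3, 4, 6, 7}; ¬p there: 3:F, 4:F, 6:F, 7:F. ✗
8: successors {1, 2, 3, 5, 6, 8}; ¬p there: 1:F, 2:F, 3:F, 5:T, 6:F, 8:F. ✓
— 4 worlds.
For □p:
1: successors {1, 2, 5, 6, 7, 8}; p there: 1:T, 2:T, 5:F, 6:T, 7:T, 8:T. ✗
2: successors {1, 3, 4, 6, 7, 8}; p there: 1:T, 3:T, 4:T, 6:T, 7:T, 8:T. ✓
3: successors {2, 4, 5, 8}; p there: 2:T, 4:T, 5:F, 8:T. ✗
4: successors {1, 3, 4, 5, 6}; p there: 1:T, 3:T, 4:T, 5:F, 6:T. ✗
5: successors {1, 2, 3, 6, 7, 8}; p there: 1:T, 2:T, 3:T, 6:T, 7:T, 8:T. ✓
6: successors {1, 2, 4, 6}; p there: 1:T, 2:T, 4:T, 6:T. ✓
7: successors {3, 4, 6, 7}; p there: 3:T, 4:T, 6:T, 7:T. ✓
8: successors {1, 2, 3, 5, 6, 8}; p there: 1:T, 2:T, 3:T, 5:F, 6:T, 8:T. ✗
— 4 worlds.

4 and 4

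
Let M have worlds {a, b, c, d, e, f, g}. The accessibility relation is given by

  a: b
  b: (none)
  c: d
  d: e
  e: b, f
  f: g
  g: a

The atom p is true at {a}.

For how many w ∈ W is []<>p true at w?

a: successors {b}; <>p there: b:F. ✗
b: no successors, so []<>p holds vacuously. ✓
c: successors {d}; <>p there: d:F. ✗
d: successors {e}; <>p there: e:F. ✗
e: successors {b, f}; <>p there: b:F, f:F. ✗
f: successors {g}; <>p there: g:T. ✓
g: successors {a}; <>p there: a:F. ✗
Satisfying worlds: {b, f}.

2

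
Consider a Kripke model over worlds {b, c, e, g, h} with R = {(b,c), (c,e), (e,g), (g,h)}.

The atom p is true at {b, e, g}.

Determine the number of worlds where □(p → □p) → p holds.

b: □(p → □p) is T, p is T. ✓
c: □(p → □p) is T, p is F. ✗
e: □(p → □p) is F, p is T. ✓
g: □(p → □p) is T, p is T. ✓
h: □(p → □p) is T, p is F. ✗
Satisfying worlds: {b, e, g}.

3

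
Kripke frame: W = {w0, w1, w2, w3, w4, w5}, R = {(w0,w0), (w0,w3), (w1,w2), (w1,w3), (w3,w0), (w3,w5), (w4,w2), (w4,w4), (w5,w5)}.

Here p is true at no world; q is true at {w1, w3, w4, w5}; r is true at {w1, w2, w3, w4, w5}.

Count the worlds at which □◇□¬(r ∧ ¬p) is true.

1

w0: successors {w0, w3}; ◇□¬(r ∧ ¬p) there: w0:F, w3:F. ✗
w1: successors {w2, w3}; ◇□¬(r ∧ ¬p) there: w2:F, w3:F. ✗
w2: no successors, so □◇□¬(r ∧ ¬p) holds vacuously. ✓
w3: successors {w0, w5}; ◇□¬(r ∧ ¬p) there: w0:F, w5:F. ✗
w4: successors {w2, w4}; ◇□¬(r ∧ ¬p) there: w2:F, w4:T. ✗
w5: successors {w5}; ◇□¬(r ∧ ¬p) there: w5:F. ✗
Satisfying worlds: {w2}.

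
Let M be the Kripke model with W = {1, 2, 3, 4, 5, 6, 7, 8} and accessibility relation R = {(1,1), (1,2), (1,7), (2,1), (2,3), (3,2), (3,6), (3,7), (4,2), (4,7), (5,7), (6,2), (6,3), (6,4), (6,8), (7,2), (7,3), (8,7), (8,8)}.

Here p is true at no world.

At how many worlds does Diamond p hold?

1: successors {1, 2, 7}; p there: 1:F, 2:F, 7:F. ✗
2: successors {1, 3}; p there: 1:F, 3:F. ✗
3: successors {2, 6, 7}; p there: 2:F, 6:F, 7:F. ✗
4: successors {2, 7}; p there: 2:F, 7:F. ✗
5: successors {7}; p there: 7:F. ✗
6: successors {2, 3, 4, 8}; p there: 2:F, 3:F, 4:F, 8:F. ✗
7: successors {2, 3}; p there: 2:F, 3:F. ✗
8: successors {7, 8}; p there: 7:F, 8:F. ✗
Satisfying worlds: ∅.

0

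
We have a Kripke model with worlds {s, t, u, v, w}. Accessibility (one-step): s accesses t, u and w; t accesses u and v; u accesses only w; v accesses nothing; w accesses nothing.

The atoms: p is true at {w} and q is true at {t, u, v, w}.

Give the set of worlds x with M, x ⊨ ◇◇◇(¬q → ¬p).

{s}

s: successors {t, u, w}; ◇◇(¬q → ¬p) there: t:T, u:F, w:F. ✓
t: successors {u, v}; ◇◇(¬q → ¬p) there: u:F, v:F. ✗
u: successors {w}; ◇◇(¬q → ¬p) there: w:F. ✗
v: no successors, so ◇◇◇(¬q → ¬p) fails. ✗
w: no successors, so ◇◇◇(¬q → ¬p) fails. ✗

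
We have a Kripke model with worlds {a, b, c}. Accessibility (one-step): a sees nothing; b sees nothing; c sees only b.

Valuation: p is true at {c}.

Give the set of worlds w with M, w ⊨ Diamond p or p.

{c}

a: Diamond p is F, p is F. ✗
b: Diamond p is F, p is F. ✗
c: Diamond p is F, p is T. ✓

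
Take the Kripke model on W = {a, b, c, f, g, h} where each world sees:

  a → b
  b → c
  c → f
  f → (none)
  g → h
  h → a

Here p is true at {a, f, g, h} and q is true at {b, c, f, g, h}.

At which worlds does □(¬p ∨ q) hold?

{a, b, c, f, g}

a: successors {b}; ¬p ∨ q there: b:T. ✓
b: successors {c}; ¬p ∨ q there: c:T. ✓
c: successors {f}; ¬p ∨ q there: f:T. ✓
f: no successors, so □(¬p ∨ q) holds vacuously. ✓
g: successors {h}; ¬p ∨ q there: h:T. ✓
h: successors {a}; ¬p ∨ q there: a:F. ✗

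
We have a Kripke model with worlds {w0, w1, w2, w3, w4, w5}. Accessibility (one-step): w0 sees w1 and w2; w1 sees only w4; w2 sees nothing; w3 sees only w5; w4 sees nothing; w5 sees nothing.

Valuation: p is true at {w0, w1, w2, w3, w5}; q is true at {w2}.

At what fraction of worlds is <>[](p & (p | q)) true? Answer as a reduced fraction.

1/2

w0: successors {w1, w2}; [](p & (p | q)) there: w1:F, w2:T. ✓
w1: successors {w4}; [](p & (p | q)) there: w4:T. ✓
w2: no successors, so <>[](p & (p | q)) fails. ✗
w3: successors {w5}; [](p & (p | q)) there: w5:T. ✓
w4: no successors, so <>[](p & (p | q)) fails. ✗
w5: no successors, so <>[](p & (p | q)) fails. ✗
That's 3 of 6 worlds, so 3/6 = 1/2.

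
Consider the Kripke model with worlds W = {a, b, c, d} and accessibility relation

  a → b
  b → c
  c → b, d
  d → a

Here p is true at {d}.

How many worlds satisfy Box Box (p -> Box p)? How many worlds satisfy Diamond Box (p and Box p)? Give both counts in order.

3 and 0

For Box Box (p -> Box p):
a: successors {b}; Box (p -> Box p) there: b:T. ✓
b: successors {c}; Box (p -> Box p) there: c:F. ✗
c: successors {b, d}; Box (p -> Box p) there: b:T, d:T. ✓
d: successors {a}; Box (p -> Box p) there: a:T. ✓
— 3 worlds.
For Diamond Box (p and Box p):
a: successors {b}; Box (p and Box p) there: b:F. ✗
b: successors {c}; Box (p and Box p) there: c:F. ✗
c: successors {b, d}; Box (p and Box p) there: b:F, d:F. ✗
d: successors {a}; Box (p and Box p) there: a:F. ✗
— 0 worlds.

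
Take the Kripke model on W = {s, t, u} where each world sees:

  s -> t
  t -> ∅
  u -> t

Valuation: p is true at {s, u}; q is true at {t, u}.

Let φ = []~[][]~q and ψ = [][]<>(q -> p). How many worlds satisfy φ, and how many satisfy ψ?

1 and 3

For []~[][]~q:
s: successors {t}; ~[][]~q there: t:F. ✗
t: no successors, so []~[][]~q holds vacuously. ✓
u: successors {t}; ~[][]~q there: t:F. ✗
— 1 world.
For [][]<>(q -> p):
s: successors {t}; []<>(q -> p) there: t:T. ✓
t: no successors, so [][]<>(q -> p) holds vacuously. ✓
u: successors {t}; []<>(q -> p) there: t:T. ✓
— 3 worlds.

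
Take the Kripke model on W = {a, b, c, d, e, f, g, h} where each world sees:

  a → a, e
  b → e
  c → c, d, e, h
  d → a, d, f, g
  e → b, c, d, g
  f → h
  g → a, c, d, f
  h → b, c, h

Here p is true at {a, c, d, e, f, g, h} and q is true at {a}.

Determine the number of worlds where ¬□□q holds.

a: □□q is F. ✓
b: □□q is F. ✓
c: □□q is F. ✓
d: □□q is F. ✓
e: □□q is F. ✓
f: □□q is F. ✓
g: □□q is F. ✓
h: □□q is F. ✓
Satisfying worlds: {a, b, c, d, e, f, g, h}.

8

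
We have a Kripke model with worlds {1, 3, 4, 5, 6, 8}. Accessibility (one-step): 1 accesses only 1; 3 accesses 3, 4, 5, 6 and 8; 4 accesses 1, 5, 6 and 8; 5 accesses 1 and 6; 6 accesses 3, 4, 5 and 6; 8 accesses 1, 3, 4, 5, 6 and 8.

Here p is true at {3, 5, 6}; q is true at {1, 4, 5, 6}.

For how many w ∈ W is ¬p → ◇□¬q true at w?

3

1: ¬p is T, ◇□¬q is F. ✗
3: ¬p is F, ◇□¬q is F. ✓
4: ¬p is T, ◇□¬q is F. ✗
5: ¬p is F, ◇□¬q is F. ✓
6: ¬p is F, ◇□¬q is F. ✓
8: ¬p is T, ◇□¬q is F. ✗
Satisfying worlds: {3, 5, 6}.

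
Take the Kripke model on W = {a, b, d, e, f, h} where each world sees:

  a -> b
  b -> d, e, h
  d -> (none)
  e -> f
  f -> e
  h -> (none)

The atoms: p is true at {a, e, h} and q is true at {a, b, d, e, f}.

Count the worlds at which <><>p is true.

a: successors {b}; <>p there: b:T. ✓
b: successors {d, e, h}; <>p there: d:F, e:F, h:F. ✗
d: no successors, so <><>p fails. ✗
e: successors {f}; <>p there: f:T. ✓
f: successors {e}; <>p there: e:F. ✗
h: no successors, so <><>p fails. ✗
Satisfying worlds: {a, e}.

2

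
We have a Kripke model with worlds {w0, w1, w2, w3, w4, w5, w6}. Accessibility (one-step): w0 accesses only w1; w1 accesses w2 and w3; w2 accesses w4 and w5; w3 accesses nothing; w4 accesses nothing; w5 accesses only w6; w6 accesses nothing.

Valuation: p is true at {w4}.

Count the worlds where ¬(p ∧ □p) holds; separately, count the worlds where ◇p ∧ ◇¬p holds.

6 and 1

For ¬(p ∧ □p):
w0: p ∧ □p is F. ✓
w1: p ∧ □p is F. ✓
w2: p ∧ □p is F. ✓
w3: p ∧ □p is F. ✓
w4: p ∧ □p is T. ✗
w5: p ∧ □p is F. ✓
w6: p ∧ □p is F. ✓
— 6 worlds.
For ◇p ∧ ◇¬p:
w0: ◇p is F, ◇¬p is T. ✗
w1: ◇p is F, ◇¬p is T. ✗
w2: ◇p is T, ◇¬p is T. ✓
w3: ◇p is F, ◇¬p is F. ✗
w4: ◇p is F, ◇¬p is F. ✗
w5: ◇p is F, ◇¬p is T. ✗
w6: ◇p is F, ◇¬p is F. ✗
— 1 world.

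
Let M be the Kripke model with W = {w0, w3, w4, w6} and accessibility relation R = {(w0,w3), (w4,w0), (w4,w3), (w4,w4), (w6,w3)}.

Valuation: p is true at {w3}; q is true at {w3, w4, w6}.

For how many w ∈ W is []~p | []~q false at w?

3

w0: []~p is F, []~q is F. ✗
w3: []~p is T, []~q is T. ✓
w4: []~p is F, []~q is F. ✗
w6: []~p is F, []~q is F. ✗
Satisfying worlds: {w3}.
So []~p | []~q fails at the other 3 worlds.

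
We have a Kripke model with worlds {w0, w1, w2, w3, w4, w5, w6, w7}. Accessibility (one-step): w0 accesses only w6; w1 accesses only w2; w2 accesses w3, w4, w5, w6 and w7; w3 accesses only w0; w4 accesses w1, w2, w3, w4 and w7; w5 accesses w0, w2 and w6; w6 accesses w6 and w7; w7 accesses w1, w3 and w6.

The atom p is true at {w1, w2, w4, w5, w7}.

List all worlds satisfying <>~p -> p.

w0: <>~p is T, p is F. ✗
w1: <>~p is F, p is T. ✓
w2: <>~p is T, p is T. ✓
w3: <>~p is T, p is F. ✗
w4: <>~p is T, p is T. ✓
w5: <>~p is T, p is T. ✓
w6: <>~p is T, p is F. ✗
w7: <>~p is T, p is T. ✓

{w1, w2, w4, w5, w7}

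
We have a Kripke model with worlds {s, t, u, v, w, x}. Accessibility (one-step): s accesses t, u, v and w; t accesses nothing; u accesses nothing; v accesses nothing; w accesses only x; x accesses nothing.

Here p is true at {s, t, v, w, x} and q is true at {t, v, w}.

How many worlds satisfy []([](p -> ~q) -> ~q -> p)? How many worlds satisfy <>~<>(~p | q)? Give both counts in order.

5 and 2

For []([](p -> ~q) -> ~q -> p):
s: successors {t, u, v, w}; [](p -> ~q) -> ~q -> p there: t:T, u:F, v:T, w:T. ✗
t: no successors, so []([](p -> ~q) -> ~q -> p) holds vacuously. ✓
u: no successors, so []([](p -> ~q) -> ~q -> p) holds vacuously. ✓
v: no successors, so []([](p -> ~q) -> ~q -> p) holds vacuously. ✓
w: successors {x}; [](p -> ~q) -> ~q -> p there: x:T. ✓
x: no successors, so []([](p -> ~q) -> ~q -> p) holds vacuously. ✓
— 5 worlds.
For <>~<>(~p | q):
s: successors {t, u, v, w}; ~<>(~p | q) there: t:T, u:T, v:T, w:T. ✓
t: no successors, so <>~<>(~p | q) fails. ✗
u: no successors, so <>~<>(~p | q) fails. ✗
v: no successors, so <>~<>(~p | q) fails. ✗
w: successors {x}; ~<>(~p | q) there: x:T. ✓
x: no successors, so <>~<>(~p | q) fails. ✗
— 2 worlds.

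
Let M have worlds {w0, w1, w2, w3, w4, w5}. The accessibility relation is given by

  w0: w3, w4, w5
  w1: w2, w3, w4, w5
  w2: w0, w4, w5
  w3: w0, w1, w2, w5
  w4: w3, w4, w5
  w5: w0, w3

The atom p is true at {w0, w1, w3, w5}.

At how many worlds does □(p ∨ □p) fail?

5

w0: successors {w3, w4, w5}; p ∨ □p there: w3:T, w4:F, w5:T. ✗
w1: successors {w2, w3, w4, w5}; p ∨ □p there: w2:F, w3:T, w4:F, w5:T. ✗
w2: successors {w0, w4, w5}; p ∨ □p there: w0:T, w4:F, w5:T. ✗
w3: successors {w0, w1, w2, w5}; p ∨ □p there: w0:T, w1:T, w2:F, w5:T. ✗
w4: successors {w3, w4, w5}; p ∨ □p there: w3:T, w4:F, w5:T. ✗
w5: successors {w0, w3}; p ∨ □p there: w0:T, w3:T. ✓
Satisfying worlds: {w5}.
So □(p ∨ □p) fails at the other 5 worlds.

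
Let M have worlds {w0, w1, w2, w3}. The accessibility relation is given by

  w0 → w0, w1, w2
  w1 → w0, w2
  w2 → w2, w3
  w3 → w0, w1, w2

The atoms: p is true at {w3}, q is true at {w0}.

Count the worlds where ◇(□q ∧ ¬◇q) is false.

w0: successors {w0, w1, w2}; □q ∧ ¬◇q there: w0:F, w1:F, w2:F. ✗
w1: successors {w0, w2}; □q ∧ ¬◇q there: w0:F, w2:F. ✗
w2: successors {w2, w3}; □q ∧ ¬◇q there: w2:F, w3:F. ✗
w3: successors {w0, w1, w2}; □q ∧ ¬◇q there: w0:F, w1:F, w2:F. ✗
Satisfying worlds: ∅.
So ◇(□q ∧ ¬◇q) fails at the other 4 worlds.

4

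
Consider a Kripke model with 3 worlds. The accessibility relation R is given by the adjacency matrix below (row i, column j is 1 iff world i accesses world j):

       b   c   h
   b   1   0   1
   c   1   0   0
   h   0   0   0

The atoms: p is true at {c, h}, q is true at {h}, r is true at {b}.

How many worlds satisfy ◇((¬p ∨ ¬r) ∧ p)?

b: successors {b, h}; (¬p ∨ ¬r) ∧ p there: b:F, h:T. ✓
c: successors {b}; (¬p ∨ ¬r) ∧ p there: b:F. ✗
h: no successors, so ◇((¬p ∨ ¬r) ∧ p) fails. ✗
Satisfying worlds: {b}.

1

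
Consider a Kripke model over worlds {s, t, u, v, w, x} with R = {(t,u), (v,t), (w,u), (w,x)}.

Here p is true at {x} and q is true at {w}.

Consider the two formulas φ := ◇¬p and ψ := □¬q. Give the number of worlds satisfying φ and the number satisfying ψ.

3 and 6

For ◇¬p:
s: no successors, so ◇¬p fails. ✗
t: successors {u}; ¬p there: u:T. ✓
u: no successors, so ◇¬p fails. ✗
v: successors {t}; ¬p there: t:T. ✓
w: successors {u, x}; ¬p there: u:T, x:F. ✓
x: no successors, so ◇¬p fails. ✗
— 3 worlds.
For □¬q:
s: no successors, so □¬q holds vacuously. ✓
t: successors {u}; ¬q there: u:T. ✓
u: no successors, so □¬q holds vacuously. ✓
v: successors {t}; ¬q there: t:T. ✓
w: successors {u, x}; ¬q there: u:T, x:T. ✓
x: no successors, so □¬q holds vacuously. ✓
— 6 worlds.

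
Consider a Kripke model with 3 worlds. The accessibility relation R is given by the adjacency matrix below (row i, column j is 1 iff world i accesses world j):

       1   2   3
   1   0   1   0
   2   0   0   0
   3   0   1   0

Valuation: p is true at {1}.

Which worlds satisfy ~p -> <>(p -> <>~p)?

{1, 3}

1: ~p is F, <>(p -> <>~p) is T. ✓
2: ~p is T, <>(p -> <>~p) is F. ✗
3: ~p is T, <>(p -> <>~p) is T. ✓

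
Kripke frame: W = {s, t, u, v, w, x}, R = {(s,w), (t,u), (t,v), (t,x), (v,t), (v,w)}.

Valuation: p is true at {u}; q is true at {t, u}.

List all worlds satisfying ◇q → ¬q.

{s, u, v, w, x}

s: ◇q is F, ¬q is T. ✓
t: ◇q is T, ¬q is F. ✗
u: ◇q is F, ¬q is F. ✓
v: ◇q is T, ¬q is T. ✓
w: ◇q is F, ¬q is T. ✓
x: ◇q is F, ¬q is T. ✓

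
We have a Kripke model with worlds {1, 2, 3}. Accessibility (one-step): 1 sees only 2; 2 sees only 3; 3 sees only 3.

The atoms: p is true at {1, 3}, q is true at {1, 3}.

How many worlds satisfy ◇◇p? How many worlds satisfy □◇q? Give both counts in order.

3 and 3

For ◇◇p:
1: successors {2}; ◇p there: 2:T. ✓
2: successors {3}; ◇p there: 3:T. ✓
3: successors {3}; ◇p there: 3:T. ✓
— 3 worlds.
For □◇q:
1: successors {2}; ◇q there: 2:T. ✓
2: successors {3}; ◇q there: 3:T. ✓
3: successors {3}; ◇q there: 3:T. ✓
— 3 worlds.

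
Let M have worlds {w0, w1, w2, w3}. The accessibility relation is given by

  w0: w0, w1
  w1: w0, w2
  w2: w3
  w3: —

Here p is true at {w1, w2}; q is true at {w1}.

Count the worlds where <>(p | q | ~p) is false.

w0: successors {w0, w1}; p | q | ~p there: w0:T, w1:T. ✓
w1: successors {w0, w2}; p | q | ~p there: w0:T, w2:T. ✓
w2: successors {w3}; p | q | ~p there: w3:T. ✓
w3: no successors, so <>(p | q | ~p) fails. ✗
Satisfying worlds: {w0, w1, w2}.
So <>(p | q | ~p) fails at the other 1 world.

1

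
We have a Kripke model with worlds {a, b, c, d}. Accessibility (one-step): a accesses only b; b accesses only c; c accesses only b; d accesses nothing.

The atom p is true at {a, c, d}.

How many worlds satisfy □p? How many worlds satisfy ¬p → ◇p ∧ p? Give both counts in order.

For □p:
a: successors {b}; p there: b:F. ✗
b: successors {c}; p there: c:T. ✓
c: successors {b}; p there: b:F. ✗
d: no successors, so □p holds vacuously. ✓
— 2 worlds.
For ¬p → ◇p ∧ p:
a: ¬p is F, ◇p ∧ p is F. ✓
b: ¬p is T, ◇p ∧ p is F. ✗
c: ¬p is F, ◇p ∧ p is F. ✓
d: ¬p is F, ◇p ∧ p is F. ✓
— 3 worlds.

2 and 3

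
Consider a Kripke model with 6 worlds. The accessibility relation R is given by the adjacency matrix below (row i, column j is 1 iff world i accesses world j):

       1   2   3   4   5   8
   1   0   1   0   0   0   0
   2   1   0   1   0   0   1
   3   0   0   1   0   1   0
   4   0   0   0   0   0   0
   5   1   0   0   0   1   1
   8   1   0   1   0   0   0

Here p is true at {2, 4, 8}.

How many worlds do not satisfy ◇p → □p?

2

1: ◇p is T, □p is T. ✓
2: ◇p is T, □p is F. ✗
3: ◇p is F, □p is F. ✓
4: ◇p is F, □p is T. ✓
5: ◇p is T, □p is F. ✗
8: ◇p is F, □p is F. ✓
Satisfying worlds: {1, 3, 4, 8}.
So ◇p → □p fails at the other 2 worlds.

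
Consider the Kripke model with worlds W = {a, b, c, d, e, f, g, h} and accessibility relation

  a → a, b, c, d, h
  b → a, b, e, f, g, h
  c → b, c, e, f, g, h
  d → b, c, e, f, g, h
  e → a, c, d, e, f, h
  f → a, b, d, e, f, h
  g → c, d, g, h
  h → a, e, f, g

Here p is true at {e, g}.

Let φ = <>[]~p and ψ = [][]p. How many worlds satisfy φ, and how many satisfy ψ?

5 and 0

For <>[]~p:
a: successors {a, b, c, d, h}; []~p there: a:T, b:F, c:F, d:F, h:F. ✓
b: successors {a, b, e, f, g, h}; []~p there: a:T, b:F, e:F, f:F, g:F, h:F. ✓
c: successors {b, c, e, f, g, h}; []~p there: b:F, c:F, e:F, f:F, g:F, h:F. ✗
d: successors {b, c, e, f, g, h}; []~p there: b:F, c:F, e:F, f:F, g:F, h:F. ✗
e: successors {a, c, d, e, f, h}; []~p there: a:T, c:F, d:F, e:F, f:F, h:F. ✓
f: successors {a, b, d, e, f, h}; []~p there: a:T, b:F, d:F, e:F, f:F, h:F. ✓
g: successors {c, d, g, h}; []~p there: c:F, d:F, g:F, h:F. ✗
h: successors {a, e, f, g}; []~p there: a:T, e:F, f:F, g:F. ✓
— 5 worlds.
For [][]p:
a: successors {a, b, c, d, h}; []p there: a:F, b:F, c:F, d:F, h:F. ✗
b: successors {a, b, e, f, g, h}; []p there: a:F, b:F, e:F, f:F, g:F, h:F. ✗
c: successors {b, c, e, f, g, h}; []p there: b:F, c:F, e:F, f:F, g:F, h:F. ✗
d: successors {b, c, e, f, g, h}; []p there: b:F, c:F, e:F, f:F, g:F, h:F. ✗
e: successors {a, c, d, e, f, h}; []p there: a:F, c:F, d:F, e:F, f:F, h:F. ✗
f: successors {a, b, d, e, f, h}; []p there: a:F, b:F, d:F, e:F, f:F, h:F. ✗
g: successors {c, d, g, h}; []p there: c:F, d:F, g:F, h:F. ✗
h: successors {a, e, f, g}; []p there: a:F, e:F, f:F, g:F. ✗
— 0 worlds.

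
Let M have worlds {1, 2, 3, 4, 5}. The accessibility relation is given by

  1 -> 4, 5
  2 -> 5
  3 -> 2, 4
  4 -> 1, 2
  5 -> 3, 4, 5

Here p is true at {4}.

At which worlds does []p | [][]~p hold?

1: []p is F, [][]~p is F. ✗
2: []p is F, [][]~p is F. ✗
3: []p is F, [][]~p is T. ✓
4: []p is F, [][]~p is F. ✗
5: []p is F, [][]~p is F. ✗

{3}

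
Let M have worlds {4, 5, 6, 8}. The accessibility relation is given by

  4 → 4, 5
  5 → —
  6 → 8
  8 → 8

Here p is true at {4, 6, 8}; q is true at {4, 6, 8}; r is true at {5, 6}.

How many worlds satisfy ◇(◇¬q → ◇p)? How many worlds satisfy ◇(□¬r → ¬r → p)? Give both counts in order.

For ◇(◇¬q → ◇p):
4: successors {4, 5}; ◇¬q → ◇p there: 4:T, 5:T. ✓
5: no successors, so ◇(◇¬q → ◇p) fails. ✗
6: successors {8}; ◇¬q → ◇p there: 8:T. ✓
8: successors {8}; ◇¬q → ◇p there: 8:T. ✓
— 3 worlds.
For ◇(□¬r → ¬r → p):
4: successors {4, 5}; □¬r → ¬r → p there: 4:T, 5:T. ✓
5: no successors, so ◇(□¬r → ¬r → p) fails. ✗
6: successors {8}; □¬r → ¬r → p there: 8:T. ✓
8: successors {8}; □¬r → ¬r → p there: 8:T. ✓
— 3 worlds.

3 and 3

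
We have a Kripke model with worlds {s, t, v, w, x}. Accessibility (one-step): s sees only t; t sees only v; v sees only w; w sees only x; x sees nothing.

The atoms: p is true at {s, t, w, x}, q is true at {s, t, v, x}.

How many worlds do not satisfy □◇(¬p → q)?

1

s: successors {t}; ◇(¬p → q) there: t:T. ✓
t: successors {v}; ◇(¬p → q) there: v:T. ✓
v: successors {w}; ◇(¬p → q) there: w:T. ✓
w: successors {x}; ◇(¬p → q) there: x:F. ✗
x: no successors, so □◇(¬p → q) holds vacuously. ✓
Satisfying worlds: {s, t, v, x}.
So □◇(¬p → q) fails at the other 1 world.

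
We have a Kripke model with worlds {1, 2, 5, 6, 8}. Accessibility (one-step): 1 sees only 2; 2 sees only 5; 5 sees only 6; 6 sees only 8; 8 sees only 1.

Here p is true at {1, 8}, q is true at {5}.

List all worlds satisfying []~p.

{1, 2, 5}

1: successors {2}; ~p there: 2:T. ✓
2: successors {5}; ~p there: 5:T. ✓
5: successors {6}; ~p there: 6:T. ✓
6: successors {8}; ~p there: 8:F. ✗
8: successors {1}; ~p there: 1:F. ✗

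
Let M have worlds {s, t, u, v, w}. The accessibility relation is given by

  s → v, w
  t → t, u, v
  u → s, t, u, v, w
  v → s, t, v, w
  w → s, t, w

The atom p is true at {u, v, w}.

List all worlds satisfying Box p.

{s}

s: successors {v, w}; p there: v:T, w:T. ✓
t: successors {t, u, v}; p there: t:F, u:T, v:T. ✗
u: successors {s, t, u, v, w}; p there: s:F, t:F, u:T, v:T, w:T. ✗
v: successors {s, t, v, w}; p there: s:F, t:F, v:T, w:T. ✗
w: successors {s, t, w}; p there: s:F, t:F, w:T. ✗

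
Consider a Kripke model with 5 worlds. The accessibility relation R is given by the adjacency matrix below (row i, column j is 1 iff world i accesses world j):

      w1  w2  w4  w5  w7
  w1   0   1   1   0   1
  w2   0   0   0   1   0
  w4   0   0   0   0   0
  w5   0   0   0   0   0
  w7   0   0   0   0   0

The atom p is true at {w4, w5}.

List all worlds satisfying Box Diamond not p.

{w4, w5, w7}

w1: successors {w2, w4, w7}; Diamond not p there: w2:F, w4:F, w7:F. ✗
w2: successors {w5}; Diamond not p there: w5:F. ✗
w4: no successors, so Box Diamond not p holds vacuously. ✓
w5: no successors, so Box Diamond not p holds vacuously. ✓
w7: no successors, so Box Diamond not p holds vacuously. ✓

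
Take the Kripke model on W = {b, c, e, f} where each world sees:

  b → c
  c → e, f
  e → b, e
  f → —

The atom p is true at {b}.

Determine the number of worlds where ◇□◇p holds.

1

b: successors {c}; □◇p there: c:F. ✗
c: successors {e, f}; □◇p there: e:F, f:T. ✓
e: successors {b, e}; □◇p there: b:F, e:F. ✗
f: no successors, so ◇□◇p fails. ✗
Satisfying worlds: {c}.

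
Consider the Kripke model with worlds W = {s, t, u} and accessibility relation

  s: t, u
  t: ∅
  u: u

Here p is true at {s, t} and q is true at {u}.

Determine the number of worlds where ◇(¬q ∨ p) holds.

1

s: successors {t, u}; ¬q ∨ p there: t:T, u:F. ✓
t: no successors, so ◇(¬q ∨ p) fails. ✗
u: successors {u}; ¬q ∨ p there: u:F. ✗
Satisfying worlds: {s}.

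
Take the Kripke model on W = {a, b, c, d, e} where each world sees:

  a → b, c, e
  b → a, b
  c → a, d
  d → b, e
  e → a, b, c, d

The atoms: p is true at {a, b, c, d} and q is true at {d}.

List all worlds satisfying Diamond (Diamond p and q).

a: successors {b, c, e}; Diamond p and q there: b:F, c:F, e:F. ✗
b: successors {a, b}; Diamond p and q there: a:F, b:F. ✗
c: successors {a, d}; Diamond p and q there: a:F, d:T. ✓
d: successors {b, e}; Diamond p and q there: b:F, e:F. ✗
e: successors {a, b, c, d}; Diamond p and q there: a:F, b:F, c:F, d:T. ✓

{c, e}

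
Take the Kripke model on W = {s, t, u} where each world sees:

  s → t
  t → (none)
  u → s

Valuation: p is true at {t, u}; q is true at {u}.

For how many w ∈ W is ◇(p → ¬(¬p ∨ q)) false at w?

1

s: successors {t}; p → ¬(¬p ∨ q) there: t:T. ✓
t: no successors, so ◇(p → ¬(¬p ∨ q)) fails. ✗
u: successors {s}; p → ¬(¬p ∨ q) there: s:T. ✓
Satisfying worlds: {s, u}.
So ◇(p → ¬(¬p ∨ q)) fails at the other 1 world.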